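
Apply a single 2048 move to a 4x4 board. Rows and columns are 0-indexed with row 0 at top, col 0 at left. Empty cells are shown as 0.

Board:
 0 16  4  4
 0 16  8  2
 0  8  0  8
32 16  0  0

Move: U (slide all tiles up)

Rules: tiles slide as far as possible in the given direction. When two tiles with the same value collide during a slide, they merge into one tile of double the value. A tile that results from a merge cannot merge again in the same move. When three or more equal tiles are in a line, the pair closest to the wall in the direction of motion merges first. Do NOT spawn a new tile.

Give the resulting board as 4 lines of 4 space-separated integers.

Answer: 32 32  4  4
 0  8  8  2
 0 16  0  8
 0  0  0  0

Derivation:
Slide up:
col 0: [0, 0, 0, 32] -> [32, 0, 0, 0]
col 1: [16, 16, 8, 16] -> [32, 8, 16, 0]
col 2: [4, 8, 0, 0] -> [4, 8, 0, 0]
col 3: [4, 2, 8, 0] -> [4, 2, 8, 0]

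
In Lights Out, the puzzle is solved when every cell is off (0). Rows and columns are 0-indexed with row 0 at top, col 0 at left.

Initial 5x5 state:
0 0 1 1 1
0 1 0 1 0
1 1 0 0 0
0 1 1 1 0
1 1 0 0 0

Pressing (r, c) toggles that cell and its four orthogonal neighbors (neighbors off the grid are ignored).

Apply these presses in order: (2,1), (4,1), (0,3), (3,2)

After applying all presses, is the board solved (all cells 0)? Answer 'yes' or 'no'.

After press 1 at (2,1):
0 0 1 1 1
0 0 0 1 0
0 0 1 0 0
0 0 1 1 0
1 1 0 0 0

After press 2 at (4,1):
0 0 1 1 1
0 0 0 1 0
0 0 1 0 0
0 1 1 1 0
0 0 1 0 0

After press 3 at (0,3):
0 0 0 0 0
0 0 0 0 0
0 0 1 0 0
0 1 1 1 0
0 0 1 0 0

After press 4 at (3,2):
0 0 0 0 0
0 0 0 0 0
0 0 0 0 0
0 0 0 0 0
0 0 0 0 0

Lights still on: 0

Answer: yes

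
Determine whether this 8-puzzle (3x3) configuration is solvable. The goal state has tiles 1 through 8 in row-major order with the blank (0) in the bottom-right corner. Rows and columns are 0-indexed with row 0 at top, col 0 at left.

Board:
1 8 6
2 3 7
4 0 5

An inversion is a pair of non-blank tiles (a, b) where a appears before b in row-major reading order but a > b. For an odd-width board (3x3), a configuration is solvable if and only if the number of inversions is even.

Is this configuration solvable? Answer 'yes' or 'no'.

Inversions (pairs i<j in row-major order where tile[i] > tile[j] > 0): 12
12 is even, so the puzzle is solvable.

Answer: yes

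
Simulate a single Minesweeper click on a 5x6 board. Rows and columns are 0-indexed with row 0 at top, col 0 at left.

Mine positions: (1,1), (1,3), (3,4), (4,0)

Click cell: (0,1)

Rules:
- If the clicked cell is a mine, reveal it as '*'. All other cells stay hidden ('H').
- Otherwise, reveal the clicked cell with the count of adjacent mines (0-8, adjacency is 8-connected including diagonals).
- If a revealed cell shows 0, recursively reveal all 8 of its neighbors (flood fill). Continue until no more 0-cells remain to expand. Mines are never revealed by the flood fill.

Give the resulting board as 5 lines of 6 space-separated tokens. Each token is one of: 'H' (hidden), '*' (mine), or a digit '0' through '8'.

H 1 H H H H
H H H H H H
H H H H H H
H H H H H H
H H H H H H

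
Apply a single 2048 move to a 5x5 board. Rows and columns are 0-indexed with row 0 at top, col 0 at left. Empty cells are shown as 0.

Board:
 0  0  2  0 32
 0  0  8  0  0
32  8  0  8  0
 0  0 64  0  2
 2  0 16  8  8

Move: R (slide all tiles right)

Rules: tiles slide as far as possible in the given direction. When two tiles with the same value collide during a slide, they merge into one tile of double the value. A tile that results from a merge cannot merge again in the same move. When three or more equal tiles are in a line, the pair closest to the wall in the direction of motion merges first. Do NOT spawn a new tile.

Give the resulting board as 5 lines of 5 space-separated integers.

Answer:  0  0  0  2 32
 0  0  0  0  8
 0  0  0 32 16
 0  0  0 64  2
 0  0  2 16 16

Derivation:
Slide right:
row 0: [0, 0, 2, 0, 32] -> [0, 0, 0, 2, 32]
row 1: [0, 0, 8, 0, 0] -> [0, 0, 0, 0, 8]
row 2: [32, 8, 0, 8, 0] -> [0, 0, 0, 32, 16]
row 3: [0, 0, 64, 0, 2] -> [0, 0, 0, 64, 2]
row 4: [2, 0, 16, 8, 8] -> [0, 0, 2, 16, 16]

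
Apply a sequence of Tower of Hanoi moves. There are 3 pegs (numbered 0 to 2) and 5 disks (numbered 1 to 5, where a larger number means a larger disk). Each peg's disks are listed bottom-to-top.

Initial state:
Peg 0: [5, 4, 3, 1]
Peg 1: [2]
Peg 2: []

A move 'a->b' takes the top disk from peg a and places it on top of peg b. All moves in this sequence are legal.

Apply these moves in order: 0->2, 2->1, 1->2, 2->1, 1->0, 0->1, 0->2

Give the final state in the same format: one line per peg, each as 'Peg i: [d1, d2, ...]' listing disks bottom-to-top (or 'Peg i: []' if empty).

Answer: Peg 0: [5, 4]
Peg 1: [2, 1]
Peg 2: [3]

Derivation:
After move 1 (0->2):
Peg 0: [5, 4, 3]
Peg 1: [2]
Peg 2: [1]

After move 2 (2->1):
Peg 0: [5, 4, 3]
Peg 1: [2, 1]
Peg 2: []

After move 3 (1->2):
Peg 0: [5, 4, 3]
Peg 1: [2]
Peg 2: [1]

After move 4 (2->1):
Peg 0: [5, 4, 3]
Peg 1: [2, 1]
Peg 2: []

After move 5 (1->0):
Peg 0: [5, 4, 3, 1]
Peg 1: [2]
Peg 2: []

After move 6 (0->1):
Peg 0: [5, 4, 3]
Peg 1: [2, 1]
Peg 2: []

After move 7 (0->2):
Peg 0: [5, 4]
Peg 1: [2, 1]
Peg 2: [3]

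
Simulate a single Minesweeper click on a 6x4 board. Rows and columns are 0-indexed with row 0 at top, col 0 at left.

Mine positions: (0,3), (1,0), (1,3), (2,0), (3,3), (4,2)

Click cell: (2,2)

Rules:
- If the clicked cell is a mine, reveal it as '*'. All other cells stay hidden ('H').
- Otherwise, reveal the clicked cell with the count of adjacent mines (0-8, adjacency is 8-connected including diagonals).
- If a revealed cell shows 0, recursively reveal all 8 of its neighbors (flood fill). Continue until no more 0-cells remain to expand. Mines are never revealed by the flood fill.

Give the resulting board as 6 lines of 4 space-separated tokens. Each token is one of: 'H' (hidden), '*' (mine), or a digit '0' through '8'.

H H H H
H H H H
H H 2 H
H H H H
H H H H
H H H H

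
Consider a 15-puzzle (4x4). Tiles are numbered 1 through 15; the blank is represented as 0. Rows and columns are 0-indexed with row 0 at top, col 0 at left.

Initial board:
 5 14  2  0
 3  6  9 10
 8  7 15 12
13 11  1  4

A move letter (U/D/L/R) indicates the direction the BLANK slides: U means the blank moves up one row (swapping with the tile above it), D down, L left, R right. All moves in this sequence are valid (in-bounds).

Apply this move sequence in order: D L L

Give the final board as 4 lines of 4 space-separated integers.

Answer:  5 14  2 10
 3  0  6  9
 8  7 15 12
13 11  1  4

Derivation:
After move 1 (D):
 5 14  2 10
 3  6  9  0
 8  7 15 12
13 11  1  4

After move 2 (L):
 5 14  2 10
 3  6  0  9
 8  7 15 12
13 11  1  4

After move 3 (L):
 5 14  2 10
 3  0  6  9
 8  7 15 12
13 11  1  4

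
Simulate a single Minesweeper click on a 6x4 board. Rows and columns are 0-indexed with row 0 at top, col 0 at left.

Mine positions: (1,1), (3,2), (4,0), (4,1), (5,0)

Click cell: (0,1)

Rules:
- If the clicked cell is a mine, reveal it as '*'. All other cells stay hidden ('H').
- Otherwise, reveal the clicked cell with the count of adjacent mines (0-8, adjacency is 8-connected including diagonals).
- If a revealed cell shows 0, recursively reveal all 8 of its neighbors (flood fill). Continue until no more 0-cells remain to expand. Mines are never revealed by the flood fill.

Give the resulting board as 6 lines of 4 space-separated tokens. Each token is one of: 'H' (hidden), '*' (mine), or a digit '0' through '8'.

H 1 H H
H H H H
H H H H
H H H H
H H H H
H H H H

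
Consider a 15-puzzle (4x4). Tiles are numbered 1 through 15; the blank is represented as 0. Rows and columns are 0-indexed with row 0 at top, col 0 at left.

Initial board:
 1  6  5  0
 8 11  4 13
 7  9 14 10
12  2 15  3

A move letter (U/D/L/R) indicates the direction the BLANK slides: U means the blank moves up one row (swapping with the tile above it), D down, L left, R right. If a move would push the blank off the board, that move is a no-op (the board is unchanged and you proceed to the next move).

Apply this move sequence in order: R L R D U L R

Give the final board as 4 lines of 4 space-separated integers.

Answer:  1  6  5  0
 8 11  4 13
 7  9 14 10
12  2 15  3

Derivation:
After move 1 (R):
 1  6  5  0
 8 11  4 13
 7  9 14 10
12  2 15  3

After move 2 (L):
 1  6  0  5
 8 11  4 13
 7  9 14 10
12  2 15  3

After move 3 (R):
 1  6  5  0
 8 11  4 13
 7  9 14 10
12  2 15  3

After move 4 (D):
 1  6  5 13
 8 11  4  0
 7  9 14 10
12  2 15  3

After move 5 (U):
 1  6  5  0
 8 11  4 13
 7  9 14 10
12  2 15  3

After move 6 (L):
 1  6  0  5
 8 11  4 13
 7  9 14 10
12  2 15  3

After move 7 (R):
 1  6  5  0
 8 11  4 13
 7  9 14 10
12  2 15  3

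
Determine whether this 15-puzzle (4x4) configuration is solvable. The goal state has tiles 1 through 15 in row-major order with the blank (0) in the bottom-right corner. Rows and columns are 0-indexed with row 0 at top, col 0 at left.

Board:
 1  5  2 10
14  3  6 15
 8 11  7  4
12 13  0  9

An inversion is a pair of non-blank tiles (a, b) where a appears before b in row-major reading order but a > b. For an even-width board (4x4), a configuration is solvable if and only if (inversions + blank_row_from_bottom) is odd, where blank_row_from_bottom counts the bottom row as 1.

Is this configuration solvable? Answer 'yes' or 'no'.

Answer: yes

Derivation:
Inversions: 34
Blank is in row 3 (0-indexed from top), which is row 1 counting from the bottom (bottom = 1).
34 + 1 = 35, which is odd, so the puzzle is solvable.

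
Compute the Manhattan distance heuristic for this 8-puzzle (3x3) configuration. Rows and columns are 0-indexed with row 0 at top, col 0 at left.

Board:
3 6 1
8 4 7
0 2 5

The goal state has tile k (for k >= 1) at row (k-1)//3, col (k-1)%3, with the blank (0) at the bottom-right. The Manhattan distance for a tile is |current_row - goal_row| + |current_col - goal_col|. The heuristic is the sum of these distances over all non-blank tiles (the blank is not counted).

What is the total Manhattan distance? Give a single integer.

Answer: 16

Derivation:
Tile 3: (0,0)->(0,2) = 2
Tile 6: (0,1)->(1,2) = 2
Tile 1: (0,2)->(0,0) = 2
Tile 8: (1,0)->(2,1) = 2
Tile 4: (1,1)->(1,0) = 1
Tile 7: (1,2)->(2,0) = 3
Tile 2: (2,1)->(0,1) = 2
Tile 5: (2,2)->(1,1) = 2
Sum: 2 + 2 + 2 + 2 + 1 + 3 + 2 + 2 = 16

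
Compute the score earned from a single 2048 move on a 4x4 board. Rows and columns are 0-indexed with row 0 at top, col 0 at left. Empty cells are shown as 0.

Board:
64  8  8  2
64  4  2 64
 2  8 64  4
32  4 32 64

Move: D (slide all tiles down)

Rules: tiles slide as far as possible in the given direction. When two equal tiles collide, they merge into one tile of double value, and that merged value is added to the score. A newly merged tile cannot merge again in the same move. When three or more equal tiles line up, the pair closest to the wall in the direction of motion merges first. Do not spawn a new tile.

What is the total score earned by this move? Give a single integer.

Slide down:
col 0: [64, 64, 2, 32] -> [0, 128, 2, 32]  score +128 (running 128)
col 1: [8, 4, 8, 4] -> [8, 4, 8, 4]  score +0 (running 128)
col 2: [8, 2, 64, 32] -> [8, 2, 64, 32]  score +0 (running 128)
col 3: [2, 64, 4, 64] -> [2, 64, 4, 64]  score +0 (running 128)
Board after move:
  0   8   8   2
128   4   2  64
  2   8  64   4
 32   4  32  64

Answer: 128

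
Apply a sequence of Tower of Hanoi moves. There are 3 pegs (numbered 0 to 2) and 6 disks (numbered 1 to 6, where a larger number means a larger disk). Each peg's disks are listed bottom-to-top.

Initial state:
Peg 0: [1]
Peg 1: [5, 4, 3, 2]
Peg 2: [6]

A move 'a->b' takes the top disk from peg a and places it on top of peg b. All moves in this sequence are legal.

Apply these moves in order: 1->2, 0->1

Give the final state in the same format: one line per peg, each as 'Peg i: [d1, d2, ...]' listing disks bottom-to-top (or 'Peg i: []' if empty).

After move 1 (1->2):
Peg 0: [1]
Peg 1: [5, 4, 3]
Peg 2: [6, 2]

After move 2 (0->1):
Peg 0: []
Peg 1: [5, 4, 3, 1]
Peg 2: [6, 2]

Answer: Peg 0: []
Peg 1: [5, 4, 3, 1]
Peg 2: [6, 2]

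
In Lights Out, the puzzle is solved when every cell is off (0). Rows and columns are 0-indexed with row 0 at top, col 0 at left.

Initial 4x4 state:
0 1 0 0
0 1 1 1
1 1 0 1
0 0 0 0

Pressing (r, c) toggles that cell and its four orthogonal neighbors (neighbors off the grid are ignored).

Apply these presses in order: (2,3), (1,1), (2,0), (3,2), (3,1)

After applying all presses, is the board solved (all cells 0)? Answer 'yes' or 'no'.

After press 1 at (2,3):
0 1 0 0
0 1 1 0
1 1 1 0
0 0 0 1

After press 2 at (1,1):
0 0 0 0
1 0 0 0
1 0 1 0
0 0 0 1

After press 3 at (2,0):
0 0 0 0
0 0 0 0
0 1 1 0
1 0 0 1

After press 4 at (3,2):
0 0 0 0
0 0 0 0
0 1 0 0
1 1 1 0

After press 5 at (3,1):
0 0 0 0
0 0 0 0
0 0 0 0
0 0 0 0

Lights still on: 0

Answer: yes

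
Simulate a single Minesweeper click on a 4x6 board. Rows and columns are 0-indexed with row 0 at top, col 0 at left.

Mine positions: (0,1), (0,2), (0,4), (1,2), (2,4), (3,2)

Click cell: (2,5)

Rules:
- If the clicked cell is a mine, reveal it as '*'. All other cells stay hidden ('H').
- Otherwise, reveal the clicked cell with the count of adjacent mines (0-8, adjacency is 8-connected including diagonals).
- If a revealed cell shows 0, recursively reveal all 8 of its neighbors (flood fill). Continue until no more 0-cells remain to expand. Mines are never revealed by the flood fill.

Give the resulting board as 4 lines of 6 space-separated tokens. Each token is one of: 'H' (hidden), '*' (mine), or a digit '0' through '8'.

H H H H H H
H H H H H H
H H H H H 1
H H H H H H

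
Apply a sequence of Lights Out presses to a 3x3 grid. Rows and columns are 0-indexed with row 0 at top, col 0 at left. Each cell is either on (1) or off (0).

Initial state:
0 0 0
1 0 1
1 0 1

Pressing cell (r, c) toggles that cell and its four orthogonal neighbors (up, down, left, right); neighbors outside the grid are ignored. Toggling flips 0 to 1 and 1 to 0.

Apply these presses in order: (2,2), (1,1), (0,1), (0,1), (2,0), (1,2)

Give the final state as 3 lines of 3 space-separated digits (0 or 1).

Answer: 0 1 1
1 0 0
0 1 1

Derivation:
After press 1 at (2,2):
0 0 0
1 0 0
1 1 0

After press 2 at (1,1):
0 1 0
0 1 1
1 0 0

After press 3 at (0,1):
1 0 1
0 0 1
1 0 0

After press 4 at (0,1):
0 1 0
0 1 1
1 0 0

After press 5 at (2,0):
0 1 0
1 1 1
0 1 0

After press 6 at (1,2):
0 1 1
1 0 0
0 1 1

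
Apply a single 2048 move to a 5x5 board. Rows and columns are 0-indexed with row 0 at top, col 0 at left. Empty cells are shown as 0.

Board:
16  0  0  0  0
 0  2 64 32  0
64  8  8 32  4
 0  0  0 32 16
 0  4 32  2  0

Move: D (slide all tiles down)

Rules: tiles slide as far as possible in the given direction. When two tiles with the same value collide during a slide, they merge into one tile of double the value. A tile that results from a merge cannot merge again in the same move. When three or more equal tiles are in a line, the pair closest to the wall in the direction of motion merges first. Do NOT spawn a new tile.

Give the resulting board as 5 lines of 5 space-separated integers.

Answer:  0  0  0  0  0
 0  0  0  0  0
 0  2 64 32  0
16  8  8 64  4
64  4 32  2 16

Derivation:
Slide down:
col 0: [16, 0, 64, 0, 0] -> [0, 0, 0, 16, 64]
col 1: [0, 2, 8, 0, 4] -> [0, 0, 2, 8, 4]
col 2: [0, 64, 8, 0, 32] -> [0, 0, 64, 8, 32]
col 3: [0, 32, 32, 32, 2] -> [0, 0, 32, 64, 2]
col 4: [0, 0, 4, 16, 0] -> [0, 0, 0, 4, 16]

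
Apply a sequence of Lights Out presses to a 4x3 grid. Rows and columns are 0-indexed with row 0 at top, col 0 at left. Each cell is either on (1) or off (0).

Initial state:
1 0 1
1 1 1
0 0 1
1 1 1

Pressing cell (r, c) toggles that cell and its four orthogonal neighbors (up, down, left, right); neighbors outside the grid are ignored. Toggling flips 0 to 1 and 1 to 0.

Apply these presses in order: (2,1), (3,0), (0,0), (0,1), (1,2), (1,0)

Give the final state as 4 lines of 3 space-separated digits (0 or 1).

After press 1 at (2,1):
1 0 1
1 0 1
1 1 0
1 0 1

After press 2 at (3,0):
1 0 1
1 0 1
0 1 0
0 1 1

After press 3 at (0,0):
0 1 1
0 0 1
0 1 0
0 1 1

After press 4 at (0,1):
1 0 0
0 1 1
0 1 0
0 1 1

After press 5 at (1,2):
1 0 1
0 0 0
0 1 1
0 1 1

After press 6 at (1,0):
0 0 1
1 1 0
1 1 1
0 1 1

Answer: 0 0 1
1 1 0
1 1 1
0 1 1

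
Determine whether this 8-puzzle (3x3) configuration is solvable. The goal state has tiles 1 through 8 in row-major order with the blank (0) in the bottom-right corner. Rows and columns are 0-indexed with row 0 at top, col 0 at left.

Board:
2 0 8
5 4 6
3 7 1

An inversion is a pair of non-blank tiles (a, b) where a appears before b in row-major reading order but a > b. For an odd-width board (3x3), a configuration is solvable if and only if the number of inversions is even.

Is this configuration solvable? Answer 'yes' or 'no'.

Answer: yes

Derivation:
Inversions (pairs i<j in row-major order where tile[i] > tile[j] > 0): 16
16 is even, so the puzzle is solvable.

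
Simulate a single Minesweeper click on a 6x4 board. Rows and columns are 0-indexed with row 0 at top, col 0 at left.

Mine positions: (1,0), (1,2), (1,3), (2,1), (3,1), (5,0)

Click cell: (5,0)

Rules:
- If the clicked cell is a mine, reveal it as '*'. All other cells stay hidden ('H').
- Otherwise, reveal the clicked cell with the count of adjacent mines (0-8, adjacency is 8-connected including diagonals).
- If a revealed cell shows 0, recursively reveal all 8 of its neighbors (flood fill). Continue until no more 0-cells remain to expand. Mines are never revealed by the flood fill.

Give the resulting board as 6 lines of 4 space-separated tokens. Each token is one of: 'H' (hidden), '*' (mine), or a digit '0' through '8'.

H H H H
H H H H
H H H H
H H H H
H H H H
* H H H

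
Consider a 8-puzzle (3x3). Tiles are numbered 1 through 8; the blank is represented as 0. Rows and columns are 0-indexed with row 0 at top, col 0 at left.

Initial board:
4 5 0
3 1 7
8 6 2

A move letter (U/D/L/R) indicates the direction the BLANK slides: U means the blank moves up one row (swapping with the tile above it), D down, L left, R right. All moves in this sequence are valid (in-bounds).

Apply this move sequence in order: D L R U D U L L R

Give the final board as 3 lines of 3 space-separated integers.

After move 1 (D):
4 5 7
3 1 0
8 6 2

After move 2 (L):
4 5 7
3 0 1
8 6 2

After move 3 (R):
4 5 7
3 1 0
8 6 2

After move 4 (U):
4 5 0
3 1 7
8 6 2

After move 5 (D):
4 5 7
3 1 0
8 6 2

After move 6 (U):
4 5 0
3 1 7
8 6 2

After move 7 (L):
4 0 5
3 1 7
8 6 2

After move 8 (L):
0 4 5
3 1 7
8 6 2

After move 9 (R):
4 0 5
3 1 7
8 6 2

Answer: 4 0 5
3 1 7
8 6 2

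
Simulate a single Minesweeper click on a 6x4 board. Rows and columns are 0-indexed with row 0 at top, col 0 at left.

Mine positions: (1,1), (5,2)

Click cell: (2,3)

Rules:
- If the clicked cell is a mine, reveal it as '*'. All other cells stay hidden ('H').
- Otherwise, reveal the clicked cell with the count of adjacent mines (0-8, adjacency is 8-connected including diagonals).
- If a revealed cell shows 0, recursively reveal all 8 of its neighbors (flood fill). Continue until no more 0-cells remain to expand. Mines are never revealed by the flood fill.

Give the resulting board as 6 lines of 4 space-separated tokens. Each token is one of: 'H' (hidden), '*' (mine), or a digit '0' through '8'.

H H 1 0
H H 1 0
1 1 1 0
0 0 0 0
0 1 1 1
0 1 H H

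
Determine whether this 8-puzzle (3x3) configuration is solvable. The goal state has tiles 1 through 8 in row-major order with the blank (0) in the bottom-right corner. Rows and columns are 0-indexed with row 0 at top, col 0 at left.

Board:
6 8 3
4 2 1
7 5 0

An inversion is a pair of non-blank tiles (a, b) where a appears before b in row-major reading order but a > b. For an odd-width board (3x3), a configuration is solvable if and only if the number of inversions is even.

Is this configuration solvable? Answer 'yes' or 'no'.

Inversions (pairs i<j in row-major order where tile[i] > tile[j] > 0): 17
17 is odd, so the puzzle is not solvable.

Answer: no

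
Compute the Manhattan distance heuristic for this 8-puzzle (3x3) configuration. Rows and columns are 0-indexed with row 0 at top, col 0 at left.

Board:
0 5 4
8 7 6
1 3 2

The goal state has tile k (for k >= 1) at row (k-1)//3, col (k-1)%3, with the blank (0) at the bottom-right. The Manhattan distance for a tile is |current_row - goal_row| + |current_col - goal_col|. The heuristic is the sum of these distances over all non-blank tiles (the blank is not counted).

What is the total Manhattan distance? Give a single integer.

Answer: 16

Derivation:
Tile 5: (0,1)->(1,1) = 1
Tile 4: (0,2)->(1,0) = 3
Tile 8: (1,0)->(2,1) = 2
Tile 7: (1,1)->(2,0) = 2
Tile 6: (1,2)->(1,2) = 0
Tile 1: (2,0)->(0,0) = 2
Tile 3: (2,1)->(0,2) = 3
Tile 2: (2,2)->(0,1) = 3
Sum: 1 + 3 + 2 + 2 + 0 + 2 + 3 + 3 = 16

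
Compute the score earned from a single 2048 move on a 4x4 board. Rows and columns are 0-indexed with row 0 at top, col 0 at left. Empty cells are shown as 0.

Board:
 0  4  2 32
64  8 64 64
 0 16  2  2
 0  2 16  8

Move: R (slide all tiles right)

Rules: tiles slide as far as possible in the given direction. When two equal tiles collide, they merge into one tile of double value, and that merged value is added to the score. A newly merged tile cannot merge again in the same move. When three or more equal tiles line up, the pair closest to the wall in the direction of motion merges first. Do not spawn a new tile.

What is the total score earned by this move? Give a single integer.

Answer: 132

Derivation:
Slide right:
row 0: [0, 4, 2, 32] -> [0, 4, 2, 32]  score +0 (running 0)
row 1: [64, 8, 64, 64] -> [0, 64, 8, 128]  score +128 (running 128)
row 2: [0, 16, 2, 2] -> [0, 0, 16, 4]  score +4 (running 132)
row 3: [0, 2, 16, 8] -> [0, 2, 16, 8]  score +0 (running 132)
Board after move:
  0   4   2  32
  0  64   8 128
  0   0  16   4
  0   2  16   8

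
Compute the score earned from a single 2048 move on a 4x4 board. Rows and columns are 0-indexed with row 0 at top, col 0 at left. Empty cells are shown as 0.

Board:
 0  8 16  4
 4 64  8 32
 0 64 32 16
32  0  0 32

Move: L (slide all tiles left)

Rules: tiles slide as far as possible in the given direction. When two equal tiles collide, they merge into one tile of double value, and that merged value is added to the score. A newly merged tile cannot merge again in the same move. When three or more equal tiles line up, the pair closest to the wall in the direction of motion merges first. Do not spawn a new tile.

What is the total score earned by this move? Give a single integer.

Answer: 64

Derivation:
Slide left:
row 0: [0, 8, 16, 4] -> [8, 16, 4, 0]  score +0 (running 0)
row 1: [4, 64, 8, 32] -> [4, 64, 8, 32]  score +0 (running 0)
row 2: [0, 64, 32, 16] -> [64, 32, 16, 0]  score +0 (running 0)
row 3: [32, 0, 0, 32] -> [64, 0, 0, 0]  score +64 (running 64)
Board after move:
 8 16  4  0
 4 64  8 32
64 32 16  0
64  0  0  0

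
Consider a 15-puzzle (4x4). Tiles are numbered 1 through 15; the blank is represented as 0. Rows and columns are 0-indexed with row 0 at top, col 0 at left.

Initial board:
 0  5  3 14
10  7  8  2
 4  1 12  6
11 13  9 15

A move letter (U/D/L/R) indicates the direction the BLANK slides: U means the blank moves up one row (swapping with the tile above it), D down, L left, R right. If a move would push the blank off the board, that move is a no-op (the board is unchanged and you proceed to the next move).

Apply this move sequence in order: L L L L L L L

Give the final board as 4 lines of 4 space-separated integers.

Answer:  0  5  3 14
10  7  8  2
 4  1 12  6
11 13  9 15

Derivation:
After move 1 (L):
 0  5  3 14
10  7  8  2
 4  1 12  6
11 13  9 15

After move 2 (L):
 0  5  3 14
10  7  8  2
 4  1 12  6
11 13  9 15

After move 3 (L):
 0  5  3 14
10  7  8  2
 4  1 12  6
11 13  9 15

After move 4 (L):
 0  5  3 14
10  7  8  2
 4  1 12  6
11 13  9 15

After move 5 (L):
 0  5  3 14
10  7  8  2
 4  1 12  6
11 13  9 15

After move 6 (L):
 0  5  3 14
10  7  8  2
 4  1 12  6
11 13  9 15

After move 7 (L):
 0  5  3 14
10  7  8  2
 4  1 12  6
11 13  9 15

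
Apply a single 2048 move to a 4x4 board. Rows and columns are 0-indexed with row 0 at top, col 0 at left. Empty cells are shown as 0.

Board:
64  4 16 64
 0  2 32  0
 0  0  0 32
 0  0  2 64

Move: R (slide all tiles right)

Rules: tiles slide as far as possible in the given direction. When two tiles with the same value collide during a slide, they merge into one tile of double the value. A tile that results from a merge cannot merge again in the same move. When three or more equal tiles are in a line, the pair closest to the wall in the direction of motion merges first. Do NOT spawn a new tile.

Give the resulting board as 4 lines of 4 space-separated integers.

Slide right:
row 0: [64, 4, 16, 64] -> [64, 4, 16, 64]
row 1: [0, 2, 32, 0] -> [0, 0, 2, 32]
row 2: [0, 0, 0, 32] -> [0, 0, 0, 32]
row 3: [0, 0, 2, 64] -> [0, 0, 2, 64]

Answer: 64  4 16 64
 0  0  2 32
 0  0  0 32
 0  0  2 64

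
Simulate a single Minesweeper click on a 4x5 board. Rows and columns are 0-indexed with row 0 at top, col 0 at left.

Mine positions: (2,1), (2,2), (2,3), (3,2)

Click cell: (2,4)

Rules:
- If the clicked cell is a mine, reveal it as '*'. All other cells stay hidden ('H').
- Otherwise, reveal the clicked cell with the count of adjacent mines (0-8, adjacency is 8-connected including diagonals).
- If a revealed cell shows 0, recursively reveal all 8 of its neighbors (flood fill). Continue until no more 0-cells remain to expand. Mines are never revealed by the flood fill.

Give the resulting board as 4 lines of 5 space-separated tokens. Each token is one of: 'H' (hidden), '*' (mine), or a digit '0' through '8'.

H H H H H
H H H H H
H H H H 1
H H H H H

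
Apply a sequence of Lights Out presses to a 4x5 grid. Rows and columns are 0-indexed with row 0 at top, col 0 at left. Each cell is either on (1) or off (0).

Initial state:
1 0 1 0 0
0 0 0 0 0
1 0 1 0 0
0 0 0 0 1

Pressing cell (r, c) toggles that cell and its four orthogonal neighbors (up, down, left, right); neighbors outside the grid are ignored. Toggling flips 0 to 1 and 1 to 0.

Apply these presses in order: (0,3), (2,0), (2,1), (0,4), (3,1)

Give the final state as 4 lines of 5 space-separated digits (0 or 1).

Answer: 1 0 0 0 0
1 1 0 1 1
1 1 0 0 0
0 0 1 0 1

Derivation:
After press 1 at (0,3):
1 0 0 1 1
0 0 0 1 0
1 0 1 0 0
0 0 0 0 1

After press 2 at (2,0):
1 0 0 1 1
1 0 0 1 0
0 1 1 0 0
1 0 0 0 1

After press 3 at (2,1):
1 0 0 1 1
1 1 0 1 0
1 0 0 0 0
1 1 0 0 1

After press 4 at (0,4):
1 0 0 0 0
1 1 0 1 1
1 0 0 0 0
1 1 0 0 1

After press 5 at (3,1):
1 0 0 0 0
1 1 0 1 1
1 1 0 0 0
0 0 1 0 1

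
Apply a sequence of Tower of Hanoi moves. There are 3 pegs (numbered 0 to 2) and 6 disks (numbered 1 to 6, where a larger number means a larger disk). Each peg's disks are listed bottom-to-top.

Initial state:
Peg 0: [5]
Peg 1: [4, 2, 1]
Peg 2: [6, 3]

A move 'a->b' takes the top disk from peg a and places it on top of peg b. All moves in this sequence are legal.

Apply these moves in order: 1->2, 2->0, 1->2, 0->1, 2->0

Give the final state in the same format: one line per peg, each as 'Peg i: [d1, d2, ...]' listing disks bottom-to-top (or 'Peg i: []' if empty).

Answer: Peg 0: [5, 2]
Peg 1: [4, 1]
Peg 2: [6, 3]

Derivation:
After move 1 (1->2):
Peg 0: [5]
Peg 1: [4, 2]
Peg 2: [6, 3, 1]

After move 2 (2->0):
Peg 0: [5, 1]
Peg 1: [4, 2]
Peg 2: [6, 3]

After move 3 (1->2):
Peg 0: [5, 1]
Peg 1: [4]
Peg 2: [6, 3, 2]

After move 4 (0->1):
Peg 0: [5]
Peg 1: [4, 1]
Peg 2: [6, 3, 2]

After move 5 (2->0):
Peg 0: [5, 2]
Peg 1: [4, 1]
Peg 2: [6, 3]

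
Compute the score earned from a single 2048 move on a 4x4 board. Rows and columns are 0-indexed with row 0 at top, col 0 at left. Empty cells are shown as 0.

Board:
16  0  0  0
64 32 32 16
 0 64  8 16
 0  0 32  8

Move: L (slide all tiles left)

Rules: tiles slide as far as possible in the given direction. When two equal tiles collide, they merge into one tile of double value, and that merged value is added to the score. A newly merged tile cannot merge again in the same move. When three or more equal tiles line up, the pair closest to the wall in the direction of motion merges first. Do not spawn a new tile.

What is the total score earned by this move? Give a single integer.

Answer: 64

Derivation:
Slide left:
row 0: [16, 0, 0, 0] -> [16, 0, 0, 0]  score +0 (running 0)
row 1: [64, 32, 32, 16] -> [64, 64, 16, 0]  score +64 (running 64)
row 2: [0, 64, 8, 16] -> [64, 8, 16, 0]  score +0 (running 64)
row 3: [0, 0, 32, 8] -> [32, 8, 0, 0]  score +0 (running 64)
Board after move:
16  0  0  0
64 64 16  0
64  8 16  0
32  8  0  0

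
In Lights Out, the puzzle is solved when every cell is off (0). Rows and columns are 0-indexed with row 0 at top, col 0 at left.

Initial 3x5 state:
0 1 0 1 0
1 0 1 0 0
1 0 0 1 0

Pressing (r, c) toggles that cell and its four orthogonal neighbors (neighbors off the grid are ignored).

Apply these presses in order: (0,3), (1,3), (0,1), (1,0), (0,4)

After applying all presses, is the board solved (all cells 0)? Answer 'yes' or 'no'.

Answer: yes

Derivation:
After press 1 at (0,3):
0 1 1 0 1
1 0 1 1 0
1 0 0 1 0

After press 2 at (1,3):
0 1 1 1 1
1 0 0 0 1
1 0 0 0 0

After press 3 at (0,1):
1 0 0 1 1
1 1 0 0 1
1 0 0 0 0

After press 4 at (1,0):
0 0 0 1 1
0 0 0 0 1
0 0 0 0 0

After press 5 at (0,4):
0 0 0 0 0
0 0 0 0 0
0 0 0 0 0

Lights still on: 0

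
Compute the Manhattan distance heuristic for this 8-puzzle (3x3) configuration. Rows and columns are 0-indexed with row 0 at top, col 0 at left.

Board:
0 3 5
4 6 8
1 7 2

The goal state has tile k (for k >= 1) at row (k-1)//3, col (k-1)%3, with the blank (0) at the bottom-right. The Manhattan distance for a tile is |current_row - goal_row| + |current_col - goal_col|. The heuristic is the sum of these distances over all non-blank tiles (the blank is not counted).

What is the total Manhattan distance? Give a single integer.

Tile 3: at (0,1), goal (0,2), distance |0-0|+|1-2| = 1
Tile 5: at (0,2), goal (1,1), distance |0-1|+|2-1| = 2
Tile 4: at (1,0), goal (1,0), distance |1-1|+|0-0| = 0
Tile 6: at (1,1), goal (1,2), distance |1-1|+|1-2| = 1
Tile 8: at (1,2), goal (2,1), distance |1-2|+|2-1| = 2
Tile 1: at (2,0), goal (0,0), distance |2-0|+|0-0| = 2
Tile 7: at (2,1), goal (2,0), distance |2-2|+|1-0| = 1
Tile 2: at (2,2), goal (0,1), distance |2-0|+|2-1| = 3
Sum: 1 + 2 + 0 + 1 + 2 + 2 + 1 + 3 = 12

Answer: 12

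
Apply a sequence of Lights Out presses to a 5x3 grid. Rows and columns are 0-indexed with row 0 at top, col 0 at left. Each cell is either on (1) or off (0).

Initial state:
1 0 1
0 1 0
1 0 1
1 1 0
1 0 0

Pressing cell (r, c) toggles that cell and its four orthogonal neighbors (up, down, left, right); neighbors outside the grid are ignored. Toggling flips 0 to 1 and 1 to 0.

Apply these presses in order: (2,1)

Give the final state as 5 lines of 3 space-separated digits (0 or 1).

Answer: 1 0 1
0 0 0
0 1 0
1 0 0
1 0 0

Derivation:
After press 1 at (2,1):
1 0 1
0 0 0
0 1 0
1 0 0
1 0 0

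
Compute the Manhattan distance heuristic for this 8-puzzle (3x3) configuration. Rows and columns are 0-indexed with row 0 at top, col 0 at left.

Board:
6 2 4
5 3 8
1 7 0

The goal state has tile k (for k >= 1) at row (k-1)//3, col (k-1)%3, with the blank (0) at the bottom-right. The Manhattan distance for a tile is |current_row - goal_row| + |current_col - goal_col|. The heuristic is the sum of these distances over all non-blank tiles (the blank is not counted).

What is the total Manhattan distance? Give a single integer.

Tile 6: at (0,0), goal (1,2), distance |0-1|+|0-2| = 3
Tile 2: at (0,1), goal (0,1), distance |0-0|+|1-1| = 0
Tile 4: at (0,2), goal (1,0), distance |0-1|+|2-0| = 3
Tile 5: at (1,0), goal (1,1), distance |1-1|+|0-1| = 1
Tile 3: at (1,1), goal (0,2), distance |1-0|+|1-2| = 2
Tile 8: at (1,2), goal (2,1), distance |1-2|+|2-1| = 2
Tile 1: at (2,0), goal (0,0), distance |2-0|+|0-0| = 2
Tile 7: at (2,1), goal (2,0), distance |2-2|+|1-0| = 1
Sum: 3 + 0 + 3 + 1 + 2 + 2 + 2 + 1 = 14

Answer: 14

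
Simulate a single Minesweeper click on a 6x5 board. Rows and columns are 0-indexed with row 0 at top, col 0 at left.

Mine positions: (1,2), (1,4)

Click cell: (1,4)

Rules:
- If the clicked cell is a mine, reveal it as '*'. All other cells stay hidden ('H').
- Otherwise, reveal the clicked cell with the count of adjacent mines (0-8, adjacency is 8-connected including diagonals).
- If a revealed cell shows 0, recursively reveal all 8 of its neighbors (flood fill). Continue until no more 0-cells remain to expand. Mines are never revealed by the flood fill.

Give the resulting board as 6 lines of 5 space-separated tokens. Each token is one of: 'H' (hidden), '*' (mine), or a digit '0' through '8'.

H H H H H
H H H H *
H H H H H
H H H H H
H H H H H
H H H H H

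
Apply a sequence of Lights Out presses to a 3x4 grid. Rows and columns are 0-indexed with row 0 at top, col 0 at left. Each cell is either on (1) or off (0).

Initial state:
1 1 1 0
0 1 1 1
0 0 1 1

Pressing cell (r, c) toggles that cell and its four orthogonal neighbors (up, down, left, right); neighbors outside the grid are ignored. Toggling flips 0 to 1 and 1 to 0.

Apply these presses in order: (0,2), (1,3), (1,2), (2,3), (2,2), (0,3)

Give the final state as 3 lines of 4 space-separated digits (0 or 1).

After press 1 at (0,2):
1 0 0 1
0 1 0 1
0 0 1 1

After press 2 at (1,3):
1 0 0 0
0 1 1 0
0 0 1 0

After press 3 at (1,2):
1 0 1 0
0 0 0 1
0 0 0 0

After press 4 at (2,3):
1 0 1 0
0 0 0 0
0 0 1 1

After press 5 at (2,2):
1 0 1 0
0 0 1 0
0 1 0 0

After press 6 at (0,3):
1 0 0 1
0 0 1 1
0 1 0 0

Answer: 1 0 0 1
0 0 1 1
0 1 0 0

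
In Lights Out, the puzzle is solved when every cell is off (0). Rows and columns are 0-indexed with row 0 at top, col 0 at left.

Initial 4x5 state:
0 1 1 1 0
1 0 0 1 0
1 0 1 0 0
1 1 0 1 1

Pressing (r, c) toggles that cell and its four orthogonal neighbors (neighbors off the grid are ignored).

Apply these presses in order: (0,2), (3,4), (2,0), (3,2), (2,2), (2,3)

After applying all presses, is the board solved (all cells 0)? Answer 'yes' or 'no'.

Answer: yes

Derivation:
After press 1 at (0,2):
0 0 0 0 0
1 0 1 1 0
1 0 1 0 0
1 1 0 1 1

After press 2 at (3,4):
0 0 0 0 0
1 0 1 1 0
1 0 1 0 1
1 1 0 0 0

After press 3 at (2,0):
0 0 0 0 0
0 0 1 1 0
0 1 1 0 1
0 1 0 0 0

After press 4 at (3,2):
0 0 0 0 0
0 0 1 1 0
0 1 0 0 1
0 0 1 1 0

After press 5 at (2,2):
0 0 0 0 0
0 0 0 1 0
0 0 1 1 1
0 0 0 1 0

After press 6 at (2,3):
0 0 0 0 0
0 0 0 0 0
0 0 0 0 0
0 0 0 0 0

Lights still on: 0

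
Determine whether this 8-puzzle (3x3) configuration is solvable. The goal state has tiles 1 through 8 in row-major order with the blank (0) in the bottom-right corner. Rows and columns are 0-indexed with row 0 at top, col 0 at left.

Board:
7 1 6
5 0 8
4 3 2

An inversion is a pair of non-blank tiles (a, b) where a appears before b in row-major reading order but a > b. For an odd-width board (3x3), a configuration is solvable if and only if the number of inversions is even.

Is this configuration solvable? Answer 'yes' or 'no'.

Inversions (pairs i<j in row-major order where tile[i] > tile[j] > 0): 19
19 is odd, so the puzzle is not solvable.

Answer: no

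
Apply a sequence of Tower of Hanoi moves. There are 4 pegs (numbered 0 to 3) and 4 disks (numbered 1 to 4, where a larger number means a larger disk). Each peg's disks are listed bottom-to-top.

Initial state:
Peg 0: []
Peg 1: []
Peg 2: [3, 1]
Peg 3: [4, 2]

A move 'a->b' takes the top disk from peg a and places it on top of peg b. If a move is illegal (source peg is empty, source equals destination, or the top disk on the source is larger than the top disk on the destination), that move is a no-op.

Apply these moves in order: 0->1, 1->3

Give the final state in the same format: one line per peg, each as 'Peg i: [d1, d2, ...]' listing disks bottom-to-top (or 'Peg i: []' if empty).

Answer: Peg 0: []
Peg 1: []
Peg 2: [3, 1]
Peg 3: [4, 2]

Derivation:
After move 1 (0->1):
Peg 0: []
Peg 1: []
Peg 2: [3, 1]
Peg 3: [4, 2]

After move 2 (1->3):
Peg 0: []
Peg 1: []
Peg 2: [3, 1]
Peg 3: [4, 2]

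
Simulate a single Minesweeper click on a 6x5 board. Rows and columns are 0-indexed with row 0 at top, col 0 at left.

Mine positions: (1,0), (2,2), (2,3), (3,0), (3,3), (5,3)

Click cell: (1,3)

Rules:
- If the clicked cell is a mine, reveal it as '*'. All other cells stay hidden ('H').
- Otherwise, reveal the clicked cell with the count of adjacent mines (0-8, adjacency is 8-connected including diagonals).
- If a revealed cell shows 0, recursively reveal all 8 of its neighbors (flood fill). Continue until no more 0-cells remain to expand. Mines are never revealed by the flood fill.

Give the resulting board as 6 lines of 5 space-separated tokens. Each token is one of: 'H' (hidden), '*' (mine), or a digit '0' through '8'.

H H H H H
H H H 2 H
H H H H H
H H H H H
H H H H H
H H H H H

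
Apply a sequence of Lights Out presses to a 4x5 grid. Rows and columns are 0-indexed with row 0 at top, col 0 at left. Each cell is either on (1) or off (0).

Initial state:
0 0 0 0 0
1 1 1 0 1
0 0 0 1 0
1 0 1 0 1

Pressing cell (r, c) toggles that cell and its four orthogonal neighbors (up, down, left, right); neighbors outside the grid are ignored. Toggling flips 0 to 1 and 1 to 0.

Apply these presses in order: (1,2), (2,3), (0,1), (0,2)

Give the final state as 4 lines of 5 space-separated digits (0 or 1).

Answer: 1 0 1 1 0
1 1 1 0 1
0 0 0 0 1
1 0 1 1 1

Derivation:
After press 1 at (1,2):
0 0 1 0 0
1 0 0 1 1
0 0 1 1 0
1 0 1 0 1

After press 2 at (2,3):
0 0 1 0 0
1 0 0 0 1
0 0 0 0 1
1 0 1 1 1

After press 3 at (0,1):
1 1 0 0 0
1 1 0 0 1
0 0 0 0 1
1 0 1 1 1

After press 4 at (0,2):
1 0 1 1 0
1 1 1 0 1
0 0 0 0 1
1 0 1 1 1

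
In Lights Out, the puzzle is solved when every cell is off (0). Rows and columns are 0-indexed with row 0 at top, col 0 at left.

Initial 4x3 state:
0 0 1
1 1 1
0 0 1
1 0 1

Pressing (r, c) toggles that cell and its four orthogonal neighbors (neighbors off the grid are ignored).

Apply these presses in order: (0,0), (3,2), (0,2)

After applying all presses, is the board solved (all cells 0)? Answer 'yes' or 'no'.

After press 1 at (0,0):
1 1 1
0 1 1
0 0 1
1 0 1

After press 2 at (3,2):
1 1 1
0 1 1
0 0 0
1 1 0

After press 3 at (0,2):
1 0 0
0 1 0
0 0 0
1 1 0

Lights still on: 4

Answer: no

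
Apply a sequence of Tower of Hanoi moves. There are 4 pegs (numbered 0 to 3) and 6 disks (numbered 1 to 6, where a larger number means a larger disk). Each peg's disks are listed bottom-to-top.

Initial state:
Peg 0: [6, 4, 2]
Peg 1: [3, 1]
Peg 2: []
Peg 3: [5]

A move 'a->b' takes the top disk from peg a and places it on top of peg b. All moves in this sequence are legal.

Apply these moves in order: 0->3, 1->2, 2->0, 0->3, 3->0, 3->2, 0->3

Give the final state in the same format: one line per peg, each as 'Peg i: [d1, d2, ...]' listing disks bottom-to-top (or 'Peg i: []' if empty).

Answer: Peg 0: [6, 4]
Peg 1: [3]
Peg 2: [2]
Peg 3: [5, 1]

Derivation:
After move 1 (0->3):
Peg 0: [6, 4]
Peg 1: [3, 1]
Peg 2: []
Peg 3: [5, 2]

After move 2 (1->2):
Peg 0: [6, 4]
Peg 1: [3]
Peg 2: [1]
Peg 3: [5, 2]

After move 3 (2->0):
Peg 0: [6, 4, 1]
Peg 1: [3]
Peg 2: []
Peg 3: [5, 2]

After move 4 (0->3):
Peg 0: [6, 4]
Peg 1: [3]
Peg 2: []
Peg 3: [5, 2, 1]

After move 5 (3->0):
Peg 0: [6, 4, 1]
Peg 1: [3]
Peg 2: []
Peg 3: [5, 2]

After move 6 (3->2):
Peg 0: [6, 4, 1]
Peg 1: [3]
Peg 2: [2]
Peg 3: [5]

After move 7 (0->3):
Peg 0: [6, 4]
Peg 1: [3]
Peg 2: [2]
Peg 3: [5, 1]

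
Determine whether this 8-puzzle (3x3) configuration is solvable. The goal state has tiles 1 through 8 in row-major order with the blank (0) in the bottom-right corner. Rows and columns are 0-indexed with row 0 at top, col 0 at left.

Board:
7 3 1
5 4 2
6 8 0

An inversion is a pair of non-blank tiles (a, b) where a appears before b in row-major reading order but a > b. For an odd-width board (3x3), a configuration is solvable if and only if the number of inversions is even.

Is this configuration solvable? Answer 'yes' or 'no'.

Inversions (pairs i<j in row-major order where tile[i] > tile[j] > 0): 11
11 is odd, so the puzzle is not solvable.

Answer: no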